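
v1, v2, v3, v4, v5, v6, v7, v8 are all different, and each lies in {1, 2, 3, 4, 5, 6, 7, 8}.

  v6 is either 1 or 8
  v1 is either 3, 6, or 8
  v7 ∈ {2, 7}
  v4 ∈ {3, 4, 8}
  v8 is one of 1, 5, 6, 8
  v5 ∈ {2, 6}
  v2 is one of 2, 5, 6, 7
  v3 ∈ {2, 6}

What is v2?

5

The 8 variables draw from only 8 values {1, 2, 3, 4, 5, 6, 7, 8}, so each is used; only v4 can be 4, hence v4 = 4.
The 7 still-open variables together cover exactly {1, 2, 3, 5, 6, 7, 8} — 7 values for 7 variables — and 3 appears only in v1's list, so v1 = 3.
v3 and v5 between them cover only {2, 6} — a naked pair. Remove those values from v2, v7, v8.
That leaves v7 = 7. Remove 7 from v2.
So v2 = 5.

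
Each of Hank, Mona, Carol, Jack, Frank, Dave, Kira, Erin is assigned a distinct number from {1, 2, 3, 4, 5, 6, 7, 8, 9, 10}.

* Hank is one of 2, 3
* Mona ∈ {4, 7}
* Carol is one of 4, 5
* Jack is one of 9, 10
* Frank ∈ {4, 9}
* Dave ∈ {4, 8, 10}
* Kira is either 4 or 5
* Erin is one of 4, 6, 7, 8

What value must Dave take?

Carol and Kira share exactly the 2 values {4, 5}; by pigeonhole those values go to them, so strike 4, 5 from Mona, Frank, Dave, Erin.
Mona must be 7 (only option left). Eliminate 7 elsewhere: Erin.
Frank has just one choice, so Frank = 9. Strike 9 from Jack.
Jack must be 10 (only option left). Eliminate 10 elsewhere: Dave.
So Dave = 8.

8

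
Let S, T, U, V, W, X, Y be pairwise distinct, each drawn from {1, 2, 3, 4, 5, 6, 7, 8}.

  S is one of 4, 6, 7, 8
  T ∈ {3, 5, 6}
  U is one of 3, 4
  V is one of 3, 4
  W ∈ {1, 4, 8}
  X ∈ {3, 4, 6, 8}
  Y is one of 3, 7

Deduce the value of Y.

7

Among the 7 variables, 1 fits only W (and all 7 values in {1, 3, 4, 5, 6, 7, 8} must be used), so W = 1.
The 6 still-open variables draw from only 6 values {3, 4, 5, 6, 7, 8}, so each is used; only T can be 5, hence T = 5.
U and V between them cover only {3, 4} — a naked pair. Remove those values from S, X, Y.
So Y = 7.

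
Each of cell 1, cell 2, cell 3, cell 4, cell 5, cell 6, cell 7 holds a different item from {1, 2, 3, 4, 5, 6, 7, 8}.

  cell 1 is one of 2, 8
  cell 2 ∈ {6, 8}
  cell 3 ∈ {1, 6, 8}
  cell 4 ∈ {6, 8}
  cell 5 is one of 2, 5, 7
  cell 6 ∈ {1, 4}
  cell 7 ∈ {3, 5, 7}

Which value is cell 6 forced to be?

cell 2 and cell 4 share exactly the 2 values {6, 8}; by pigeonhole those values go to them, so strike 6, 8 from cell 1, cell 3.
cell 1's domain is down to {2}, so cell 1 = 2. Remove 2 from cell 5.
cell 3 has just one choice, so cell 3 = 1. So cell 6 can't be 1.
So cell 6 = 4.

4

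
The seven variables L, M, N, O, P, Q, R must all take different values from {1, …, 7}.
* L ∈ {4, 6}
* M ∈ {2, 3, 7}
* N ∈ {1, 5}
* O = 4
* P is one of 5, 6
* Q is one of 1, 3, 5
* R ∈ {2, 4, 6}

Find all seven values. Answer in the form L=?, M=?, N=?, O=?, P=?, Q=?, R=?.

L=6, M=7, N=1, O=4, P=5, Q=3, R=2

O's domain is down to {4}, so O = 4. Remove 4 from L, R.
L must be 6 (only option left). Strike 6 from P, R.
That leaves P = 5. Strike 5 from N, Q.
R must be 2 (only option left). Strike 2 from M.
That leaves N = 1. Remove 1 from Q.
That leaves Q = 3. So M can't be 3.
M has just one choice, so M = 7.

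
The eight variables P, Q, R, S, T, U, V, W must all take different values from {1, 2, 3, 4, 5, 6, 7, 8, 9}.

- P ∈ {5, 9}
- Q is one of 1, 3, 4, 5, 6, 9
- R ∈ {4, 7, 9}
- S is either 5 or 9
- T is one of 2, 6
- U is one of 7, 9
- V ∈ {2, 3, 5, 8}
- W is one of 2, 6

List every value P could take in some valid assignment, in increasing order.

P and S between them cover only {5, 9} — a naked pair. Remove those values from Q, R, U, V.
U must be 7 (only option left). Eliminate 7 elsewhere: R.
R's domain is down to {4}, so R = 4. Eliminate 4 elsewhere: Q.
T and W share exactly the 2 values {2, 6}; by pigeonhole those values go to them, so strike 2, 6 from Q, V.
No further eliminations apply; P can still be any of 5, 9.

5, 9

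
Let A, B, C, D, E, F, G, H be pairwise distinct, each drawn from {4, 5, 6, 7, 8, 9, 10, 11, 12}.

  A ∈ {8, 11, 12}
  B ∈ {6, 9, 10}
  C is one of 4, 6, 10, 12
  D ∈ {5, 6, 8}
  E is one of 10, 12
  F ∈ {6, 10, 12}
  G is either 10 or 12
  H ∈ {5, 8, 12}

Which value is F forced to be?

Among the 8 variables, 4 fits only C (and all 8 values in {4, 5, 6, 8, 9, 10, 11, 12} must be used), so C = 4.
Among the 7 still-open variables, 9 fits only B (and all 7 values in {5, 6, 8, 9, 10, 11, 12} must be used), so B = 9.
The 6 still-open variables together cover exactly {5, 6, 8, 10, 11, 12} — 6 values for 6 variables — and 11 appears only in A's list, so A = 11.
E and G between them cover only {10, 12} — a naked pair. Remove those values from F, H.
So F = 6.

6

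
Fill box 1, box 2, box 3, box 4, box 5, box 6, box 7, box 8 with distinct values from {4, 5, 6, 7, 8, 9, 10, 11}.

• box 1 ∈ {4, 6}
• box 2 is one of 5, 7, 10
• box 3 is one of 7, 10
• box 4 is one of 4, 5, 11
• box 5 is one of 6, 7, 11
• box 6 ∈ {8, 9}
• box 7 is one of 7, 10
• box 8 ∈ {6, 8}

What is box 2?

The 8 variables draw from only 8 values {4, 5, 6, 7, 8, 9, 10, 11}, so each is used; only box 6 can be 9, hence box 6 = 9.
The 7 still-open variables together cover exactly {4, 5, 6, 7, 8, 10, 11} — 7 values for 7 variables — and 8 appears only in box 8's list, so box 8 = 8.
The 2 variables box 3 and box 7 are confined to {7, 10}, which locks those values in; drop them from box 2, box 5.
So box 2 = 5.

5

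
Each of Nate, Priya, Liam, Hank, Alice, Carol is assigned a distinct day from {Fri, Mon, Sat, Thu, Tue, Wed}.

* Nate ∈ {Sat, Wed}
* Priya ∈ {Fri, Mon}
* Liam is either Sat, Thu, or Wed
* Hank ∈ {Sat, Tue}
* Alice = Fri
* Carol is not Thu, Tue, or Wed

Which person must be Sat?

Carol

Alice's domain is down to {Fri}, so Alice = Fri. Strike Fri from Priya, Carol.
That leaves Priya = Mon. Remove Mon from Carol.
So Sat goes to Carol.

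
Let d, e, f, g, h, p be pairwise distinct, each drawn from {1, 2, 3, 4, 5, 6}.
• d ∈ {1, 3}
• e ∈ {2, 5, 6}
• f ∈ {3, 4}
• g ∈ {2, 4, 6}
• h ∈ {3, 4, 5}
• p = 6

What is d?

1

p must be 6 (only option left). So e, g can't be 6.
The 5 still-open variables together cover exactly {1, 2, 3, 4, 5} — 5 values for 5 variables — and 1 appears only in d's list, so d = 1.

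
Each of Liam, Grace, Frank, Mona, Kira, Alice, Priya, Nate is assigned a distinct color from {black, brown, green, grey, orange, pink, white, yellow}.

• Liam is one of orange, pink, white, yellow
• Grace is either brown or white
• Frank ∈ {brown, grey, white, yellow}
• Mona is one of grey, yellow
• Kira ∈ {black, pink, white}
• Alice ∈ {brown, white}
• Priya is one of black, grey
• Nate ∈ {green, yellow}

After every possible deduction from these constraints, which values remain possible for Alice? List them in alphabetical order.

brown, white

Among the 8 variables, green fits only Nate (and all 8 values in {black, brown, green, grey, orange, pink, white, yellow} must be used), so Nate = green.
Among the 7 still-open variables, orange fits only Liam (and all 7 values in {black, brown, grey, orange, pink, white, yellow} must be used), so Liam = orange.
The 6 still-open variables together cover exactly {black, brown, grey, pink, white, yellow} — 6 values for 6 variables — and pink appears only in Kira's list, so Kira = pink.
The 5 still-open variables draw from only 5 values {black, brown, grey, white, yellow}, so each is used; only Priya can be black, hence Priya = black.
Grace and Alice between them cover only {brown, white} — a naked pair. Remove those values from Frank.
No further eliminations apply; Alice can still be any of brown, white.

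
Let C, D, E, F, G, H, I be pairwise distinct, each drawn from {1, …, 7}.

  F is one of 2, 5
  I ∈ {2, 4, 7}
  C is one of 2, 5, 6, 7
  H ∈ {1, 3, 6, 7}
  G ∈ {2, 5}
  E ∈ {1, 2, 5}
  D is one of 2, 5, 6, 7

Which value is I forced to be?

4

The 7 variables together cover exactly {1, 2, 3, 4, 5, 6, 7} — 7 values for 7 variables — and 3 appears only in H's list, so H = 3.
The 6 still-open variables draw from only 6 values {1, 2, 4, 5, 6, 7}, so each is used; only E can be 1, hence E = 1.
The 5 still-open variables together cover exactly {2, 4, 5, 6, 7} — 5 values for 5 variables — and 4 appears only in I's list, so I = 4.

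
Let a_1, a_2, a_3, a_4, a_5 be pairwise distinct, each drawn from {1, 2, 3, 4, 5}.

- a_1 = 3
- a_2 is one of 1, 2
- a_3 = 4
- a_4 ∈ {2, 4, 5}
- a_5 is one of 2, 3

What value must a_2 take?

a_1's domain is down to {3}, so a_1 = 3. So a_5 can't be 3.
a_3's domain is down to {4}, so a_3 = 4. Strike 4 from a_4.
a_5 has just one choice, so a_5 = 2. So a_2, a_4 can't be 2.
So a_2 = 1.

1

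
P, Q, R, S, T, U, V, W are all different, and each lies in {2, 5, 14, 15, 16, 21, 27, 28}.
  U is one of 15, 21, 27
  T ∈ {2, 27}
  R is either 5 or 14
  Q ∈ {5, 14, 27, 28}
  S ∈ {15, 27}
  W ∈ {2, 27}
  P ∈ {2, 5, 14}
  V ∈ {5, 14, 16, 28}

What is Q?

The 8 variables together cover exactly {2, 5, 14, 15, 16, 21, 27, 28} — 8 values for 8 variables — and 16 appears only in V's list, so V = 16.
Among the 7 still-open variables, 21 fits only U (and all 7 values in {2, 5, 14, 15, 21, 27, 28} must be used), so U = 21.
The 6 still-open variables together cover exactly {2, 5, 14, 15, 27, 28} — 6 values for 6 variables — and 15 appears only in S's list, so S = 15.
Among the 5 still-open variables, 28 fits only Q (and all 5 values in {2, 5, 14, 27, 28} must be used), so Q = 28.

28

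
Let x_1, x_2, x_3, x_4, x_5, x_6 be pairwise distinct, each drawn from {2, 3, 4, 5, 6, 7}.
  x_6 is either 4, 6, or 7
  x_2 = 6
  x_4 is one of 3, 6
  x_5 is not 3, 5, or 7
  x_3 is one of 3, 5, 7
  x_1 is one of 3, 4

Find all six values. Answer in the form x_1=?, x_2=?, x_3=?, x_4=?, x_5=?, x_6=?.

x_2's domain is down to {6}, so x_2 = 6. Remove 6 from x_4, x_5, x_6.
x_4 has just one choice, so x_4 = 3. Strike 3 from x_1, x_3.
That leaves x_1 = 4. Strike 4 from x_5, x_6.
x_5 has just one choice, so x_5 = 2.
That leaves x_6 = 7. Eliminate 7 elsewhere: x_3.
x_3's domain is down to {5}, so x_3 = 5.

x_1=4, x_2=6, x_3=5, x_4=3, x_5=2, x_6=7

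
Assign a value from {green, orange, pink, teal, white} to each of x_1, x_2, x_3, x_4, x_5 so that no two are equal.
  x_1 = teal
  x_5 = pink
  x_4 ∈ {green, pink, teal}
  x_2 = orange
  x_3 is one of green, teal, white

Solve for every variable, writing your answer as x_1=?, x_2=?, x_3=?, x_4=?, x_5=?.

x_1=teal, x_2=orange, x_3=white, x_4=green, x_5=pink

x_1 has just one choice, so x_1 = teal. Strike teal from x_3, x_4.
x_2 must be orange (only option left).
That leaves x_5 = pink. Eliminate pink elsewhere: x_4.
x_4's domain is down to {green}, so x_4 = green. Eliminate green elsewhere: x_3.
x_3 has just one choice, so x_3 = white.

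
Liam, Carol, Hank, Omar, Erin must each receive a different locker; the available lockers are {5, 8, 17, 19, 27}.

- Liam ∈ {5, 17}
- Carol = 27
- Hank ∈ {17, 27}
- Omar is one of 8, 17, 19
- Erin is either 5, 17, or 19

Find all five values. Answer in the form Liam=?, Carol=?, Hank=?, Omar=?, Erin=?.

Carol's domain is down to {27}, so Carol = 27. So Hank can't be 27.
Hank must be 17 (only option left). Remove 17 from Liam, Omar, Erin.
Liam's domain is down to {5}, so Liam = 5. Eliminate 5 elsewhere: Erin.
Erin must be 19 (only option left). Strike 19 from Omar.
Omar must be 8 (only option left).

Liam=5, Carol=27, Hank=17, Omar=8, Erin=19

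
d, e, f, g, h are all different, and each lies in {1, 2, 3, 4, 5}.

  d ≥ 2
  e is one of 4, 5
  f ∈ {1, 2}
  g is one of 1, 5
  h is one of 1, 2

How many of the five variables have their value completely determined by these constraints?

Among the 5 variables, 3 fits only d (and all 5 values in {1, 2, 3, 4, 5} must be used), so d = 3.
The 4 still-open variables together cover exactly {1, 2, 4, 5} — 4 values for 4 variables — and 4 appears only in e's list, so e = 4.
Among the 3 still-open variables, 5 fits only g (and all 3 values in {1, 2, 5} must be used), so g = 5.
Determined: d=3, e=4, g=5. The other variables each still have more than one consistent value. That makes 3.

3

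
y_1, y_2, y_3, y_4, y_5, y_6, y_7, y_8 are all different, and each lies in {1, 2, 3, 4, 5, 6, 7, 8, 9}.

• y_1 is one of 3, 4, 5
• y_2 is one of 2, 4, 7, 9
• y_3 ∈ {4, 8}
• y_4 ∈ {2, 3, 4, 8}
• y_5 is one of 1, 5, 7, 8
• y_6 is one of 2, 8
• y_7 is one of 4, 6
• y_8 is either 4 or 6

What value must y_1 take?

5

y_7 and y_8 share exactly the 2 values {4, 6}; by pigeonhole those values go to them, so strike 4, 6 from y_1, y_2, y_3, y_4.
y_3's domain is down to {8}, so y_3 = 8. Eliminate 8 elsewhere: y_4, y_5, y_6.
y_6 must be 2 (only option left). Strike 2 from y_2, y_4.
y_4 must be 3 (only option left). Eliminate 3 elsewhere: y_1.
So y_1 = 5.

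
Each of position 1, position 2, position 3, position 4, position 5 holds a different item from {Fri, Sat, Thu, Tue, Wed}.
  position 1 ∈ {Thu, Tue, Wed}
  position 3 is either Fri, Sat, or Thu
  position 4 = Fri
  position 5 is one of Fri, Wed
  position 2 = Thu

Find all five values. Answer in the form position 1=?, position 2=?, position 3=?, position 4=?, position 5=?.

position 1=Tue, position 2=Thu, position 3=Sat, position 4=Fri, position 5=Wed

position 2 must be Thu (only option left). Remove Thu from position 1, position 3.
position 4 must be Fri (only option left). Eliminate Fri elsewhere: position 3, position 5.
position 5's domain is down to {Wed}, so position 5 = Wed. Remove Wed from position 1.
That leaves position 1 = Tue.
That leaves position 3 = Sat.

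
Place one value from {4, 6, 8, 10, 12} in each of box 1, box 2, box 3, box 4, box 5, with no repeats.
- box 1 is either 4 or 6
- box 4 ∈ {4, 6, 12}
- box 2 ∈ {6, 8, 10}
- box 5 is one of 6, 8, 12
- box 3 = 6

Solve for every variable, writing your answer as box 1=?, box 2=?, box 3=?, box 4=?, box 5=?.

box 3 must be 6 (only option left). Remove 6 from box 1, box 2, box 4, box 5.
box 1 has just one choice, so box 1 = 4. Strike 4 from box 4.
box 4's domain is down to {12}, so box 4 = 12. Remove 12 from box 5.
box 5 has just one choice, so box 5 = 8. Remove 8 from box 2.
That leaves box 2 = 10.

box 1=4, box 2=10, box 3=6, box 4=12, box 5=8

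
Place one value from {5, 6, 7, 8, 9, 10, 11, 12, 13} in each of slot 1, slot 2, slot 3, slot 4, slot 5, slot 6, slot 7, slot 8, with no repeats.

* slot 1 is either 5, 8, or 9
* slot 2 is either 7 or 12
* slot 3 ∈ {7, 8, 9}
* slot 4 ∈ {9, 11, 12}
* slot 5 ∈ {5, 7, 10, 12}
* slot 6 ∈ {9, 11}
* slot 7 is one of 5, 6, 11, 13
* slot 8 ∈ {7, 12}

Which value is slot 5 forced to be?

slot 2 and slot 8 share exactly the 2 values {7, 12}; by pigeonhole those values go to them, so strike 7, 12 from slot 3, slot 4, slot 5.
slot 4 and slot 6 share exactly the 2 values {9, 11}; by pigeonhole those values go to them, so strike 9, 11 from slot 1, slot 3, slot 7.
slot 3 has just one choice, so slot 3 = 8. Remove 8 from slot 1.
slot 1's domain is down to {5}, so slot 1 = 5. So slot 5, slot 7 can't be 5.
So slot 5 = 10.

10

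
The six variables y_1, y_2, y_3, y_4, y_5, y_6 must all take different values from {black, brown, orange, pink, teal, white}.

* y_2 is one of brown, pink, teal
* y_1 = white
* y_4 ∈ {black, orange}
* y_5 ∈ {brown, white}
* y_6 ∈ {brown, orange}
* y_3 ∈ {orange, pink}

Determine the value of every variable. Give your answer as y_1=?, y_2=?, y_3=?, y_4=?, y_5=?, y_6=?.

y_1 must be white (only option left). So y_5 can't be white.
That leaves y_5 = brown. Remove brown from y_2, y_6.
y_6 must be orange (only option left). So y_3, y_4 can't be orange.
y_3 must be pink (only option left). Strike pink from y_2.
y_4 must be black (only option left).
y_2 must be teal (only option left).

y_1=white, y_2=teal, y_3=pink, y_4=black, y_5=brown, y_6=orange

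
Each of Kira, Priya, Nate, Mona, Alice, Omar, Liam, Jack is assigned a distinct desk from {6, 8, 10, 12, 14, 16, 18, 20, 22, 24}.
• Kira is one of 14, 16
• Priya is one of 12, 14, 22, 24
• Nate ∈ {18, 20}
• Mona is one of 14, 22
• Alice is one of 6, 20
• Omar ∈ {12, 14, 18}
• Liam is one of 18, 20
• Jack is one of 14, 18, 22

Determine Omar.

The 8 variables together cover exactly {6, 12, 14, 16, 18, 20, 22, 24} — 8 values for 8 variables — and 6 appears only in Alice's list, so Alice = 6.
The 7 still-open variables together cover exactly {12, 14, 16, 18, 20, 22, 24} — 7 values for 7 variables — and 16 appears only in Kira's list, so Kira = 16.
Among the 6 still-open variables, 24 fits only Priya (and all 6 values in {12, 14, 18, 20, 22, 24} must be used), so Priya = 24.
The 5 still-open variables together cover exactly {12, 14, 18, 20, 22} — 5 values for 5 variables — and 12 appears only in Omar's list, so Omar = 12.

12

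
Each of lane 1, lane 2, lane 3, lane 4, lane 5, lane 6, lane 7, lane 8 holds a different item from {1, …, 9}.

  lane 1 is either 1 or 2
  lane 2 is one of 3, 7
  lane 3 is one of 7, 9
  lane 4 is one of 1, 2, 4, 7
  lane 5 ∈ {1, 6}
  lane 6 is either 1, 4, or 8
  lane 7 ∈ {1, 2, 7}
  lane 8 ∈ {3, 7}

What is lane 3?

Among the 8 variables, 6 fits only lane 5 (and all 8 values in {1, 2, 3, 4, 6, 7, 8, 9} must be used), so lane 5 = 6.
The 7 still-open variables together cover exactly {1, 2, 3, 4, 7, 8, 9} — 7 values for 7 variables — and 8 appears only in lane 6's list, so lane 6 = 8.
The 6 still-open variables together cover exactly {1, 2, 3, 4, 7, 9} — 6 values for 6 variables — and 4 appears only in lane 4's list, so lane 4 = 4.
The 5 still-open variables together cover exactly {1, 2, 3, 7, 9} — 5 values for 5 variables — and 9 appears only in lane 3's list, so lane 3 = 9.

9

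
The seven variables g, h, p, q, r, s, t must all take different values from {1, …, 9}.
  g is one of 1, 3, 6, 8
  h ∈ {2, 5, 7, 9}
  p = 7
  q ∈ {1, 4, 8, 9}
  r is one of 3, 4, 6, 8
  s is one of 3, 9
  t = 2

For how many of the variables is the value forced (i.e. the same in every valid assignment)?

2

p has just one choice, so p = 7. Remove 7 from h.
t must be 2 (only option left). So h can't be 2.
Determined: p=7, t=2. The other variables each still have more than one consistent value. That makes 2.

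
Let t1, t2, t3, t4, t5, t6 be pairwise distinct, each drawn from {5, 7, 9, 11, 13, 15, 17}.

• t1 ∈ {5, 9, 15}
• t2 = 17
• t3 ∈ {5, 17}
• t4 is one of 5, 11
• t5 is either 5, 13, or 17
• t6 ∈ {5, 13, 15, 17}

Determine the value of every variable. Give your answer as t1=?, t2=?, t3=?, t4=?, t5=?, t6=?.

t1=9, t2=17, t3=5, t4=11, t5=13, t6=15

t2 must be 17 (only option left). Remove 17 from t3, t5, t6.
t3 has just one choice, so t3 = 5. Strike 5 from t1, t4, t5, t6.
t4's domain is down to {11}, so t4 = 11.
That leaves t5 = 13. Eliminate 13 elsewhere: t6.
That leaves t6 = 15. Eliminate 15 elsewhere: t1.
t1 has just one choice, so t1 = 9.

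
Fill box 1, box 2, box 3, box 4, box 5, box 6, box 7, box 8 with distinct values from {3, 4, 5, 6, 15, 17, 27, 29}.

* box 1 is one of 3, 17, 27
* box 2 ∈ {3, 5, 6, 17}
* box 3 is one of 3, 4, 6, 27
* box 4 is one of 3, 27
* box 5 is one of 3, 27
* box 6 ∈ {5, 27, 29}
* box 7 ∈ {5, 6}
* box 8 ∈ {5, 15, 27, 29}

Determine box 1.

17

Among the 8 variables, 4 fits only box 3 (and all 8 values in {3, 4, 5, 6, 15, 17, 27, 29} must be used), so box 3 = 4.
Among the 7 still-open variables, 15 fits only box 8 (and all 7 values in {3, 5, 6, 15, 17, 27, 29} must be used), so box 8 = 15.
The 6 still-open variables together cover exactly {3, 5, 6, 17, 27, 29} — 6 values for 6 variables — and 29 appears only in box 6's list, so box 6 = 29.
box 4 and box 5 between them cover only {3, 27} — a naked pair. Remove those values from box 1, box 2.
So box 1 = 17.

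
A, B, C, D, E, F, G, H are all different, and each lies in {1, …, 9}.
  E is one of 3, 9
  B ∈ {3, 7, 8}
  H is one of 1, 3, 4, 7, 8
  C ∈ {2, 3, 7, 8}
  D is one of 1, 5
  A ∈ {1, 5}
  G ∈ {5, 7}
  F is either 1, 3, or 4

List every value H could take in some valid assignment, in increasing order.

3, 4, 8

The 8 variables draw from only 8 values {1, 2, 3, 4, 5, 7, 8, 9}, so each is used; only C can be 2, hence C = 2.
The 7 still-open variables together cover exactly {1, 3, 4, 5, 7, 8, 9} — 7 values for 7 variables — and 9 appears only in E's list, so E = 9.
A and D between them cover only {1, 5} — a naked pair. Remove those values from F, G, H.
G has just one choice, so G = 7. Eliminate 7 elsewhere: B, H.
No further eliminations apply; H can still be any of 3, 4, 8.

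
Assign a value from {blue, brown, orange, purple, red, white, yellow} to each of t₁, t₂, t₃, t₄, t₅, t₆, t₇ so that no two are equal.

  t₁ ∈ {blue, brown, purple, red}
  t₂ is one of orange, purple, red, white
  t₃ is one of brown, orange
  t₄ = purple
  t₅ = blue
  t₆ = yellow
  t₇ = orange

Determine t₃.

t₄'s domain is down to {purple}, so t₄ = purple. Remove purple from t₁, t₂.
t₅ must be blue (only option left). Remove blue from t₁.
t₆ must be yellow (only option left).
That leaves t₇ = orange. So t₂, t₃ can't be orange.
So t₃ = brown.

brown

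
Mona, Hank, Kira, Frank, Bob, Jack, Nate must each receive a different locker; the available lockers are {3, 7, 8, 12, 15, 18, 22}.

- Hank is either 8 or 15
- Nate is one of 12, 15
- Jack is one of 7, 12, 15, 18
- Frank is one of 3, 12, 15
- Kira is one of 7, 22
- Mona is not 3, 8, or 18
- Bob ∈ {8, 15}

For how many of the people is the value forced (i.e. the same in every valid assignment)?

The 7 variables together cover exactly {3, 7, 8, 12, 15, 18, 22} — 7 values for 7 variables — and 3 appears only in Frank's list, so Frank = 3.
The 6 still-open variables together cover exactly {7, 8, 12, 15, 18, 22} — 6 values for 6 variables — and 18 appears only in Jack's list, so Jack = 18.
The 2 variables Hank and Bob are confined to {8, 15}, which locks those values in; drop them from Mona, Nate.
That leaves Nate = 12. So Mona can't be 12.
Determined: Frank=3, Jack=18, Nate=12. The other people each still have more than one consistent value. That makes 3.

3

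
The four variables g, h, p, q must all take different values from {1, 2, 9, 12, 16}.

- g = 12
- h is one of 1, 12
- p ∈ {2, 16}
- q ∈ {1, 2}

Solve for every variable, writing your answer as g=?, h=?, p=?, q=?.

g=12, h=1, p=16, q=2

g's domain is down to {12}, so g = 12. Eliminate 12 elsewhere: h.
h must be 1 (only option left). So q can't be 1.
q has just one choice, so q = 2. Remove 2 from p.
That leaves p = 16.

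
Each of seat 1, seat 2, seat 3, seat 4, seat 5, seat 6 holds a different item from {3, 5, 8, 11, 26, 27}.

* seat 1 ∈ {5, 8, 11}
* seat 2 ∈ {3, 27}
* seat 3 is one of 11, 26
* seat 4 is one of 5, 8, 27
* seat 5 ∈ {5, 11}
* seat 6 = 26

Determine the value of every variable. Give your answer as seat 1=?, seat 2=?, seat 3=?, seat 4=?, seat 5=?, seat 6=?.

seat 1=8, seat 2=3, seat 3=11, seat 4=27, seat 5=5, seat 6=26

seat 6's domain is down to {26}, so seat 6 = 26. Remove 26 from seat 3.
seat 3 must be 11 (only option left). So seat 1, seat 5 can't be 11.
seat 5 has just one choice, so seat 5 = 5. So seat 1, seat 4 can't be 5.
That leaves seat 1 = 8. Strike 8 from seat 4.
seat 4 has just one choice, so seat 4 = 27. Remove 27 from seat 2.
seat 2 must be 3 (only option left).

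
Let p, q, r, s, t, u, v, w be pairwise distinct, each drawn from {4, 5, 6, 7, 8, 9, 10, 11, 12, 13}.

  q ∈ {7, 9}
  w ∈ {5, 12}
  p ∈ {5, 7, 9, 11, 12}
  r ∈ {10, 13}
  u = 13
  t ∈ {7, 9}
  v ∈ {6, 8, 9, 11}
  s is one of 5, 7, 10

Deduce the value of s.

5

u has just one choice, so u = 13. Eliminate 13 elsewhere: r.
r has just one choice, so r = 10. So s can't be 10.
q and t between them cover only {7, 9} — a naked pair. Remove those values from p, s, v.
So s = 5.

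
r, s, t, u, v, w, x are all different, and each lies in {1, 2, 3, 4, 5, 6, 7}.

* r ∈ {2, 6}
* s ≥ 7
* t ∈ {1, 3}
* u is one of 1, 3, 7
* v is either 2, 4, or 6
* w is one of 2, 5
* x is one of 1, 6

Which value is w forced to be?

s must be 7 (only option left). Remove 7 from u.
Among the 6 still-open variables, 4 fits only v (and all 6 values in {1, 2, 3, 4, 5, 6} must be used), so v = 4.
The 5 still-open variables draw from only 5 values {1, 2, 3, 5, 6}, so each is used; only w can be 5, hence w = 5.

5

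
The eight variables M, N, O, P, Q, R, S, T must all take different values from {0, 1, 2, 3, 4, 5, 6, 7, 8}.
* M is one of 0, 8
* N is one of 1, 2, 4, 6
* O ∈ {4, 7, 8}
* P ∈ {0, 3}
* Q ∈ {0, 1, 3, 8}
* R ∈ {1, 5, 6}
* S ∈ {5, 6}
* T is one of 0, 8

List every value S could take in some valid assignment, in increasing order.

M and T between them cover only {0, 8} — a naked pair. Remove those values from O, P, Q.
That leaves P = 3. Strike 3 from Q.
That leaves Q = 1. So N, R can't be 1.
The 2 variables R and S are confined to {5, 6}, which locks those values in; drop them from N.
No further eliminations apply; S can still be any of 5, 6.

5, 6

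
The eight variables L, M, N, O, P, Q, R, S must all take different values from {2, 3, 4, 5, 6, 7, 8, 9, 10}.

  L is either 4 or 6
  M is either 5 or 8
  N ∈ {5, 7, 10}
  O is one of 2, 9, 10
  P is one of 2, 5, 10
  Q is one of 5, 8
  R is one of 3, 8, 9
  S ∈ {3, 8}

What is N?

7

M and Q share exactly the 2 values {5, 8}; by pigeonhole those values go to them, so strike 5, 8 from N, P, R, S.
S has just one choice, so S = 3. Strike 3 from R.
R's domain is down to {9}, so R = 9. Eliminate 9 elsewhere: O.
O and P between them cover only {2, 10} — a naked pair. Remove those values from N.
So N = 7.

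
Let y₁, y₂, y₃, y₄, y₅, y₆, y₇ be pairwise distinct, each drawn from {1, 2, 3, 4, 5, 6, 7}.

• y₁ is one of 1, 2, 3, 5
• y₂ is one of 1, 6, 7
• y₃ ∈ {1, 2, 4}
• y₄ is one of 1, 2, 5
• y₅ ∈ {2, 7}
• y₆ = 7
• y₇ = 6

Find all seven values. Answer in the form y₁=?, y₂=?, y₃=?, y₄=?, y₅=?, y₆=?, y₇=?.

y₁=3, y₂=1, y₃=4, y₄=5, y₅=2, y₆=7, y₇=6

y₆ has just one choice, so y₆ = 7. Remove 7 from y₂, y₅.
That leaves y₇ = 6. So y₂ can't be 6.
y₂ must be 1 (only option left). Eliminate 1 elsewhere: y₁, y₃, y₄.
y₅ must be 2 (only option left). Remove 2 from y₁, y₃, y₄.
y₃ must be 4 (only option left).
y₄ must be 5 (only option left). Strike 5 from y₁.
y₁ has just one choice, so y₁ = 3.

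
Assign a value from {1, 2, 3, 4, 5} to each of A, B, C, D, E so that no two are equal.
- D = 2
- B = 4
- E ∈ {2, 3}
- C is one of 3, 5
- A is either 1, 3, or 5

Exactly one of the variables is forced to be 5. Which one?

C

B has just one choice, so B = 4.
D's domain is down to {2}, so D = 2. So E can't be 2.
E's domain is down to {3}, so E = 3. Strike 3 from A, C.
So 5 goes to C.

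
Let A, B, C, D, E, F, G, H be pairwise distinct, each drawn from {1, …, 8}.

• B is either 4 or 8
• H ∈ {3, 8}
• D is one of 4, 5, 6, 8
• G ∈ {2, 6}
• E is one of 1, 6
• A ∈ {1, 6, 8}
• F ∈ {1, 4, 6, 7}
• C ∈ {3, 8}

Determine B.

Among the 8 variables, 2 fits only G (and all 8 values in {1, 2, 3, 4, 5, 6, 7, 8} must be used), so G = 2.
The 7 still-open variables draw from only 7 values {1, 3, 4, 5, 6, 7, 8}, so each is used; only D can be 5, hence D = 5.
The 6 still-open variables draw from only 6 values {1, 3, 4, 6, 7, 8}, so each is used; only F can be 7, hence F = 7.
The 5 still-open variables together cover exactly {1, 3, 4, 6, 8} — 5 values for 5 variables — and 4 appears only in B's list, so B = 4.

4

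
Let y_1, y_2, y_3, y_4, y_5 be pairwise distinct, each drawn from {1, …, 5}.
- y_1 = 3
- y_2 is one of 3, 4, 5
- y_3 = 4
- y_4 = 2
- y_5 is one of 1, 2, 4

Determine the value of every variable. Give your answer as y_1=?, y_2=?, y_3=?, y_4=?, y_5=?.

y_1=3, y_2=5, y_3=4, y_4=2, y_5=1

y_1 must be 3 (only option left). Strike 3 from y_2.
y_3's domain is down to {4}, so y_3 = 4. Strike 4 from y_2, y_5.
y_4's domain is down to {2}, so y_4 = 2. Eliminate 2 elsewhere: y_5.
y_5 has just one choice, so y_5 = 1.
y_2 has just one choice, so y_2 = 5.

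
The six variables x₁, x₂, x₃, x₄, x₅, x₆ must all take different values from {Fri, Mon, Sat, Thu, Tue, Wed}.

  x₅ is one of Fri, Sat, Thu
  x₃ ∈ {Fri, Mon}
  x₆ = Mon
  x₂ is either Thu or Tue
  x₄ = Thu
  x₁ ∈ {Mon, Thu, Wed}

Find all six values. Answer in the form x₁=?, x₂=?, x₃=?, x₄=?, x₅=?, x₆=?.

x₁=Wed, x₂=Tue, x₃=Fri, x₄=Thu, x₅=Sat, x₆=Mon

x₄'s domain is down to {Thu}, so x₄ = Thu. Eliminate Thu elsewhere: x₁, x₂, x₅.
x₆'s domain is down to {Mon}, so x₆ = Mon. Eliminate Mon elsewhere: x₁, x₃.
x₁ must be Wed (only option left).
That leaves x₂ = Tue.
x₃ must be Fri (only option left). So x₅ can't be Fri.
x₅ has just one choice, so x₅ = Sat.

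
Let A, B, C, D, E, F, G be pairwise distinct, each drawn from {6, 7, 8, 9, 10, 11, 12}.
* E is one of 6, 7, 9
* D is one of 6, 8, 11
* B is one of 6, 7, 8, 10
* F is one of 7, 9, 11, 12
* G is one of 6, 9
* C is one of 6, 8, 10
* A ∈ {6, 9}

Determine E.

Among the 7 variables, 12 fits only F (and all 7 values in {6, 7, 8, 9, 10, 11, 12} must be used), so F = 12.
Among the 6 still-open variables, 11 fits only D (and all 6 values in {6, 7, 8, 9, 10, 11} must be used), so D = 11.
A and G share exactly the 2 values {6, 9}; by pigeonhole those values go to them, so strike 6, 9 from B, C, E.
So E = 7.

7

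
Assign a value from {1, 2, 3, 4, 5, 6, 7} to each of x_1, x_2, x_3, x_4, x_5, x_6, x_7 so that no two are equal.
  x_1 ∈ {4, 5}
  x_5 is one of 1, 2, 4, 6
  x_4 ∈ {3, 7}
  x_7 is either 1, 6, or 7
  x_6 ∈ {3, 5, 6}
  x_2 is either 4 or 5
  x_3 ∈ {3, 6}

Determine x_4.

7

The 7 variables together cover exactly {1, 2, 3, 4, 5, 6, 7} — 7 values for 7 variables — and 2 appears only in x_5's list, so x_5 = 2.
Among the 6 still-open variables, 1 fits only x_7 (and all 6 values in {1, 3, 4, 5, 6, 7} must be used), so x_7 = 1.
The 5 still-open variables together cover exactly {3, 4, 5, 6, 7} — 5 values for 5 variables — and 7 appears only in x_4's list, so x_4 = 7.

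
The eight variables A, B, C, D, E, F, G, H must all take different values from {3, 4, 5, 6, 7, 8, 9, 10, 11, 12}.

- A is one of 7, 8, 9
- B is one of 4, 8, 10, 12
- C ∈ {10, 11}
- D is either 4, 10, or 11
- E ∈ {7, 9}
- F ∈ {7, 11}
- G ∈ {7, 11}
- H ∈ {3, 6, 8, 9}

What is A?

F and G share exactly the 2 values {7, 11}; by pigeonhole those values go to them, so strike 7, 11 from A, C, D, E.
That leaves C = 10. So B, D can't be 10.
That leaves D = 4. So B can't be 4.
E's domain is down to {9}, so E = 9. Remove 9 from A, H.
So A = 8.

8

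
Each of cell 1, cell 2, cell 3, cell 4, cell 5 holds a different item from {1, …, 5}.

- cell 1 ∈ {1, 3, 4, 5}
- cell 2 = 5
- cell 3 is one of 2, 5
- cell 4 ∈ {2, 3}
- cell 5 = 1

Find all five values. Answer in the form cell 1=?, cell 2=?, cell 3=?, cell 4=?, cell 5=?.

cell 2 must be 5 (only option left). Eliminate 5 elsewhere: cell 1, cell 3.
cell 3 must be 2 (only option left). So cell 4 can't be 2.
cell 4's domain is down to {3}, so cell 4 = 3. Strike 3 from cell 1.
cell 5's domain is down to {1}, so cell 5 = 1. Remove 1 from cell 1.
cell 1's domain is down to {4}, so cell 1 = 4.

cell 1=4, cell 2=5, cell 3=2, cell 4=3, cell 5=1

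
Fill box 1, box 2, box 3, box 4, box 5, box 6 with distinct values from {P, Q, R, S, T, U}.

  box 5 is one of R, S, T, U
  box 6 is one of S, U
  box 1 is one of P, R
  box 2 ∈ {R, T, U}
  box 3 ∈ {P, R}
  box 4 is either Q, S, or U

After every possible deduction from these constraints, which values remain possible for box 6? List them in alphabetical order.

The 6 variables draw from only 6 values {P, Q, R, S, T, U}, so each is used; only box 4 can be Q, hence box 4 = Q.
The 2 variables box 1 and box 3 are confined to {P, R}, which locks those values in; drop them from box 2, box 5.
No further eliminations apply; box 6 can still be any of S, U.

S, U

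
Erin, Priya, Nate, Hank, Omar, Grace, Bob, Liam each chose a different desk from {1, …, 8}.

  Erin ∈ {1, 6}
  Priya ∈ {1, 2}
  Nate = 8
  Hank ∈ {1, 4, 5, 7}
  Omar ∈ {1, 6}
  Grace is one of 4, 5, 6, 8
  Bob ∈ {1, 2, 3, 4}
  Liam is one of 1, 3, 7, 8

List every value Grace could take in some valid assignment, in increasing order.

4, 5

Nate must be 8 (only option left). Remove 8 from Grace, Liam.
Erin and Omar between them cover only {1, 6} — a naked pair. Remove those values from Priya, Hank, Grace, Bob, Liam.
That leaves Priya = 2. Strike 2 from Bob.
No further eliminations apply; Grace can still be any of 4, 5.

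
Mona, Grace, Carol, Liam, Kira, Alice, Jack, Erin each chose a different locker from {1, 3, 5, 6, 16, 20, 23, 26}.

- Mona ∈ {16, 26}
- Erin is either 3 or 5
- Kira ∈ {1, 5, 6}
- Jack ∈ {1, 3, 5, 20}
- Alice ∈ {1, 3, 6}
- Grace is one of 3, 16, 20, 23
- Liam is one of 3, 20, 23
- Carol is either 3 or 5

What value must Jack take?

Among the 8 variables, 26 fits only Mona (and all 8 values in {1, 3, 5, 6, 16, 20, 23, 26} must be used), so Mona = 26.
Among the 7 still-open variables, 16 fits only Grace (and all 7 values in {1, 3, 5, 6, 16, 20, 23} must be used), so Grace = 16.
The 6 still-open variables together cover exactly {1, 3, 5, 6, 20, 23} — 6 values for 6 variables — and 23 appears only in Liam's list, so Liam = 23.
Among the 5 still-open variables, 20 fits only Jack (and all 5 values in {1, 3, 5, 6, 20} must be used), so Jack = 20.

20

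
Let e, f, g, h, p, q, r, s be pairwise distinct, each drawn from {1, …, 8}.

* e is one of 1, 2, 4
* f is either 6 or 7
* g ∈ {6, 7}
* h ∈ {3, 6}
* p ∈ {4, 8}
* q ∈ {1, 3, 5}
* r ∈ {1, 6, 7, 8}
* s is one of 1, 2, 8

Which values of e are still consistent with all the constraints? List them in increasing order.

1, 2, 4

Among the 8 variables, 5 fits only q (and all 8 values in {1, 2, 3, 4, 5, 6, 7, 8} must be used), so q = 5.
The 7 still-open variables draw from only 7 values {1, 2, 3, 4, 6, 7, 8}, so each is used; only h can be 3, hence h = 3.
The 2 variables f and g are confined to {6, 7}, which locks those values in; drop them from r.
No further eliminations apply; e can still be any of 1, 2, 4.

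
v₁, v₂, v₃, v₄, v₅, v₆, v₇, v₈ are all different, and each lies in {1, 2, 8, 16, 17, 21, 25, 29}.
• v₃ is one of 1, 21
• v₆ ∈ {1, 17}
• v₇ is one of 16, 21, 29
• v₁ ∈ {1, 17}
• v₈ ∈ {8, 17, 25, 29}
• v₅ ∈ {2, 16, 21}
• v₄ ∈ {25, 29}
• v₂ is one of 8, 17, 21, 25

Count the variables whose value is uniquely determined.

3

The 8 variables draw from only 8 values {1, 2, 8, 16, 17, 21, 25, 29}, so each is used; only v₅ can be 2, hence v₅ = 2.
The 7 still-open variables together cover exactly {1, 8, 16, 17, 21, 25, 29} — 7 values for 7 variables — and 16 appears only in v₇'s list, so v₇ = 16.
The 2 variables v₁ and v₆ are confined to {1, 17}, which locks those values in; drop them from v₂, v₃, v₈.
v₃ must be 21 (only option left). Remove 21 from v₂.
Determined: v₃=21, v₅=2, v₇=16. The other variables each still have more than one consistent value. That makes 3.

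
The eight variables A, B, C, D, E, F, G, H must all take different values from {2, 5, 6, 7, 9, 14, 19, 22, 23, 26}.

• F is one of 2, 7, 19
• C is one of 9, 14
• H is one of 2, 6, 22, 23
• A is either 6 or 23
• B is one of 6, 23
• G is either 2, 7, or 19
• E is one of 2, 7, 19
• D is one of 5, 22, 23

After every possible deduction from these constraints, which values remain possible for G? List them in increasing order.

2, 7, 19

The 2 variables A and B are confined to {6, 23}, which locks those values in; drop them from D, H.
The 3 variables E, F, G are confined to {2, 7, 19}, which locks those values in; drop them from H.
H's domain is down to {22}, so H = 22. So D can't be 22.
D must be 5 (only option left).
No further eliminations apply; G can still be any of 2, 7, 19.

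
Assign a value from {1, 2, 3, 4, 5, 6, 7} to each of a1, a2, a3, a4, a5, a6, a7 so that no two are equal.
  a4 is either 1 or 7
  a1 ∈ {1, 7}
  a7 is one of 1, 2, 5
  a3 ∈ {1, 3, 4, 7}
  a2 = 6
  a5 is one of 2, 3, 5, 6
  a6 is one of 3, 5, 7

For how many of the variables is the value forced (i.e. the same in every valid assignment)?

a2 must be 6 (only option left). Remove 6 from a5.
The 6 still-open variables draw from only 6 values {1, 2, 3, 4, 5, 7}, so each is used; only a3 can be 4, hence a3 = 4.
The 2 variables a1 and a4 are confined to {1, 7}, which locks those values in; drop them from a6, a7.
Determined: a2=6, a3=4. The other variables each still have more than one consistent value. That makes 2.

2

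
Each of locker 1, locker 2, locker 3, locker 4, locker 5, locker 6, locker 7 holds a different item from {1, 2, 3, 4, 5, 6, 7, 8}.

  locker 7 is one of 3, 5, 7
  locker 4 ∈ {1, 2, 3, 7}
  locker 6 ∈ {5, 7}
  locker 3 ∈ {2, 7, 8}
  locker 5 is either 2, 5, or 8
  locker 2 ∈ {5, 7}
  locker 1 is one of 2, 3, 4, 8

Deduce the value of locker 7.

The 7 variables draw from only 7 values {1, 2, 3, 4, 5, 7, 8}, so each is used; only locker 4 can be 1, hence locker 4 = 1.
The 6 still-open variables draw from only 6 values {2, 3, 4, 5, 7, 8}, so each is used; only locker 1 can be 4, hence locker 1 = 4.
The 5 still-open variables together cover exactly {2, 3, 5, 7, 8} — 5 values for 5 variables — and 3 appears only in locker 7's list, so locker 7 = 3.

3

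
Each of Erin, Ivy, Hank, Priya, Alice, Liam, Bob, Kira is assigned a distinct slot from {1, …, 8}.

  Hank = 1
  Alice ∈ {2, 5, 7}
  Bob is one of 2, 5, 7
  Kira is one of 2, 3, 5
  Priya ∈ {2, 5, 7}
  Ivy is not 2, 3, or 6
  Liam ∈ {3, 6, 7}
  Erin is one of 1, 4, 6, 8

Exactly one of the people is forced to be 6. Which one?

Liam

Hank's domain is down to {1}, so Hank = 1. Strike 1 from Erin, Ivy.
Priya, Alice, Bob share exactly the 3 values {2, 5, 7}; by pigeonhole those values go to them, so strike 2, 5, 7 from Ivy, Liam, Kira.
That leaves Kira = 3. Remove 3 from Liam.
So 6 goes to Liam.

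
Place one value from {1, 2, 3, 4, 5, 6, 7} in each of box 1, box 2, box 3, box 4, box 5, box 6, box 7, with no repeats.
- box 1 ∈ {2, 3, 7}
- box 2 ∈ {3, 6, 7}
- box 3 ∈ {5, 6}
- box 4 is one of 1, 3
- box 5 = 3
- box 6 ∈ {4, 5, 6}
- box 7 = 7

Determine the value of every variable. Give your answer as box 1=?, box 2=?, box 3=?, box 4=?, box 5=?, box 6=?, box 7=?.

box 5's domain is down to {3}, so box 5 = 3. Remove 3 from box 1, box 2, box 4.
That leaves box 7 = 7. Eliminate 7 elsewhere: box 1, box 2.
That leaves box 1 = 2.
That leaves box 2 = 6. Eliminate 6 elsewhere: box 3, box 6.
That leaves box 3 = 5. Strike 5 from box 6.
box 4 must be 1 (only option left).
box 6 has just one choice, so box 6 = 4.

box 1=2, box 2=6, box 3=5, box 4=1, box 5=3, box 6=4, box 7=7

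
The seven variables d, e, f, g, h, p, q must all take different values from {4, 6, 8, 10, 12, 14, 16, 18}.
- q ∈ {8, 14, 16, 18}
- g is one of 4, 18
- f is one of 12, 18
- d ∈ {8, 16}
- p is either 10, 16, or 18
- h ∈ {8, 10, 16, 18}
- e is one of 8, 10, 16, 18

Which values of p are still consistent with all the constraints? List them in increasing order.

The 7 variables together cover exactly {4, 8, 10, 12, 14, 16, 18} — 7 values for 7 variables — and 4 appears only in g's list, so g = 4.
Among the 6 still-open variables, 12 fits only f (and all 6 values in {8, 10, 12, 14, 16, 18} must be used), so f = 12.
The 5 still-open variables draw from only 5 values {8, 10, 14, 16, 18}, so each is used; only q can be 14, hence q = 14.
No further eliminations apply; p can still be any of 10, 16, 18.

10, 16, 18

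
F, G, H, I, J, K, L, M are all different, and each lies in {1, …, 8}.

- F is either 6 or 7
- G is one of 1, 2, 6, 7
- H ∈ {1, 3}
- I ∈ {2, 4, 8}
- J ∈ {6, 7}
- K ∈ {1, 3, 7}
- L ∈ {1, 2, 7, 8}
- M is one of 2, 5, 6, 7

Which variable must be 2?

The 8 variables draw from only 8 values {1, 2, 3, 4, 5, 6, 7, 8}, so each is used; only I can be 4, hence I = 4.
Among the 7 still-open variables, 5 fits only M (and all 7 values in {1, 2, 3, 5, 6, 7, 8} must be used), so M = 5.
Among the 6 still-open variables, 8 fits only L (and all 6 values in {1, 2, 3, 6, 7, 8} must be used), so L = 8.
The 5 still-open variables draw from only 5 values {1, 2, 3, 6, 7}, so each is used; only G can be 2, hence G = 2.

G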